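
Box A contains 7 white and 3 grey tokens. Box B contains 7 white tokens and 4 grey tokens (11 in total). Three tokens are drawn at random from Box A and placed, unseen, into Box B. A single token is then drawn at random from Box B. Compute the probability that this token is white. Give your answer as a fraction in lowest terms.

Condition on how many of the transferred tokens are white (from Box A: 7 white of 10; then Box B has 14 total).
  0 white: C(7,0)C(3,3)/C(10,3) = 1/120; then P = 7/14
  1 white: C(7,1)C(3,2)/C(10,3) = 7/40; then P = 8/14
  2 white: C(7,2)C(3,1)/C(10,3) = 21/40; then P = 9/14
  3 white: C(7,3)C(3,0)/C(10,3) = 7/24; then P = 10/14
P(white from Box B) = 13/20 ≈ 0.6500.

13/20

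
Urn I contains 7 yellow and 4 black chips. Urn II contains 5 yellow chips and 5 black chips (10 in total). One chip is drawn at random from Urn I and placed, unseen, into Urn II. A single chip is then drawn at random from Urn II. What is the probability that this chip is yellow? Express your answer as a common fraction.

Condition on how many of the transferred chips are yellow (from Urn I: 7 yellow of 11; then Urn II has 11 total).
  0 yellow: C(7,0)C(4,1)/C(11,1) = 4/11; then P = 5/11
  1 yellow: C(7,1)C(4,0)/C(11,1) = 7/11; then P = 6/11
P(yellow from Urn II) = 62/121 ≈ 0.5124.

62/121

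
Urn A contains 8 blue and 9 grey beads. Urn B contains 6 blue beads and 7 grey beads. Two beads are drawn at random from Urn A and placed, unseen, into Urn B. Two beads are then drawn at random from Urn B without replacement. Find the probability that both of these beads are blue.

709/3570

Condition on how many of the transferred beads are blue (from Urn A: 8 blue of 17; then Urn B has 15 total).
  0 blue: C(8,0)C(9,2)/C(17,2) = 9/34; then P = C(6,2)/C(15,2) = 1/7
  1 blue: C(8,1)C(9,1)/C(17,2) = 9/17; then P = C(7,2)/C(15,2) = 1/5
  2 blue: C(8,2)C(9,0)/C(17,2) = 7/34; then P = C(8,2)/C(15,2) = 4/15
P(both blue) = 709/3570 ≈ 0.1986.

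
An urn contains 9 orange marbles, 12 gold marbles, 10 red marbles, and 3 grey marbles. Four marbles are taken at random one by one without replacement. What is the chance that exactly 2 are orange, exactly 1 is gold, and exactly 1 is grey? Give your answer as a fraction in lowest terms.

162/5797

Unordered draws without replacement: count favorable combinations over C(34,4).
Favorable = C(9,2) · C(12,1) · C(10,0) · C(3,1) = 1296; total = C(34,4) = 46376.
P = 1296/46376 = 162/5797 ≈ 0.0279.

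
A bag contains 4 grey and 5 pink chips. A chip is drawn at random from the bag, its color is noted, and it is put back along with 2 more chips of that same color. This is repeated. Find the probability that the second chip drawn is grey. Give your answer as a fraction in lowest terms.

Condition on the first draw. If first is grey (prob 4/9), second-grey has prob (6)/(11); if not (prob 5/9), it has prob 4/(11).
P = (4/9)·(6/11) + (5/9)·(4/11) = 4/9 ≈ 0.4444.

4/9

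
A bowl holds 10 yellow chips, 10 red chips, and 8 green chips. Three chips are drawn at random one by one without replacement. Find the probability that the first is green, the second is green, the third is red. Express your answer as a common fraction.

Multiply the conditional probability of each draw in order, without replacement, so each draw removes one from its color and from the total.
P = (8/28) · (7/27) · (10/26) = 10/351 ≈ 0.0285.

10/351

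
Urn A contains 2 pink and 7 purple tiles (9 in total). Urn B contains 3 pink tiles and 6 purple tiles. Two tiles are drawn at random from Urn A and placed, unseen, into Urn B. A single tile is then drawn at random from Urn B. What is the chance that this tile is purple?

Condition on how many of the transferred tiles are purple (from Urn A: 7 purple of 9; then Urn B has 11 total).
  0 purple: C(7,0)C(2,2)/C(9,2) = 1/36; then P = 6/11
  1 purple: C(7,1)C(2,1)/C(9,2) = 7/18; then P = 7/11
  2 purple: C(7,2)C(2,0)/C(9,2) = 7/12; then P = 8/11
P(purple from Urn B) = 68/99 ≈ 0.6869.

68/99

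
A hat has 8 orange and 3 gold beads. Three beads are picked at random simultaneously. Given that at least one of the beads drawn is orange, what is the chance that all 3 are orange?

14/41

P(all 3 orange) = C(8,3)/C(11,3) = 56/165; P(at least one orange) = 1 − C(3,3)/C(11,3) = 164/165.
Since 'all 3 orange' ⊆ 'at least one orange', P(all 3 | at least one) = 56/165 / 164/165 = 14/41 ≈ 0.3415.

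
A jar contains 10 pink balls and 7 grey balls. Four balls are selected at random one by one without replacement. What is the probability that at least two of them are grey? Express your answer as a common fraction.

19/34

Sum the hypergeometric tail for j = 2,…,4 grey balls.
Favorable = C(7,2)·C(10,2) + C(7,3)·C(10,1) + C(7,4)·C(10,0) = 1330; total = C(17,4) = 2380.
P = 1330/2380 = 19/34 ≈ 0.5588.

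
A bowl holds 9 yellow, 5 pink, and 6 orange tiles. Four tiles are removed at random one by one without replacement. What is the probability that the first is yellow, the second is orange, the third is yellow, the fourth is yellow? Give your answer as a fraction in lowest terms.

42/1615

Multiply the conditional probability of each draw in order, without replacement, so each draw removes one from its color and from the total.
P = (9/20) · (6/19) · (8/18) · (7/17) = 42/1615 ≈ 0.0260.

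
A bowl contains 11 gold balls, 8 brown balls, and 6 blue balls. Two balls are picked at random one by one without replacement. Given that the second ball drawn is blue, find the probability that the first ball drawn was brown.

P(first=brown and the second ball drawn is blue) = (8/25)·(6/24) = 2/25.
P(the second ball drawn is blue) = Σ over first color = 11/100 + 2/25 + 1/20 = 6/25.
By Bayes, P(first=brown | the second ball drawn is blue) = 2/25 / 6/25 = 1/3 ≈ 0.3333.

1/3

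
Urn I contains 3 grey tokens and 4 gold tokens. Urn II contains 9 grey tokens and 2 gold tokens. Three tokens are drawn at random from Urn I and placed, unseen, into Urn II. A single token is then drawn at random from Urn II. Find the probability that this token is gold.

13/49

Condition on how many of the transferred tokens are gold (from Urn I: 4 gold of 7; then Urn II has 14 total).
  0 gold: C(4,0)C(3,3)/C(7,3) = 1/35; then P = 2/14
  1 gold: C(4,1)C(3,2)/C(7,3) = 12/35; then P = 3/14
  2 gold: C(4,2)C(3,1)/C(7,3) = 18/35; then P = 4/14
  3 gold: C(4,3)C(3,0)/C(7,3) = 4/35; then P = 5/14
P(gold from Urn II) = 13/49 ≈ 0.2653.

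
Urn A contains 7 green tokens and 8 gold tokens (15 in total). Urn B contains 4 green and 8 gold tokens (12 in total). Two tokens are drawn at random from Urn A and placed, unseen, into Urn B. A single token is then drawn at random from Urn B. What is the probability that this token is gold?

Condition on how many of the transferred tokens are gold (from Urn A: 8 gold of 15; then Urn B has 14 total).
  0 gold: C(8,0)C(7,2)/C(15,2) = 1/5; then P = 8/14
  1 gold: C(8,1)C(7,1)/C(15,2) = 8/15; then P = 9/14
  2 gold: C(8,2)C(7,0)/C(15,2) = 4/15; then P = 10/14
P(gold from Urn B) = 68/105 ≈ 0.6476.

68/105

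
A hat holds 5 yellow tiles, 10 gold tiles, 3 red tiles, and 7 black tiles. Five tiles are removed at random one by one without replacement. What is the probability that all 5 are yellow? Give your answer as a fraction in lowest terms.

Unordered draws without replacement: count favorable combinations over C(25,5).
Favorable = C(5,5) · C(10,0) · C(3,0) · C(7,0) = 1; total = C(25,5) = 53130.
P = 1/53130 = 1/53130 ≈ 0.0000.

1/53130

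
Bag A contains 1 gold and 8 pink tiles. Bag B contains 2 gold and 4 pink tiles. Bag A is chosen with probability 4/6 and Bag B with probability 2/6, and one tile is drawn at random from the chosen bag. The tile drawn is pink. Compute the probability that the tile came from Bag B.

3/11

P(pink | Bag A) = 8/9; P(pink | Bag B) = 2/3.
P(pink) = 2/3·8/9 + 1/3·2/3 = 22/27.
By Bayes' rule, P(Bag B | pink) = 2/9 / 22/27 = 3/11 ≈ 0.2727.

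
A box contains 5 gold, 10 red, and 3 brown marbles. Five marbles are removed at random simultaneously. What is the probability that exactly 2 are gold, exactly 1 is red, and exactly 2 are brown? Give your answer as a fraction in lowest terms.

25/714

Unordered draws without replacement: count favorable combinations over C(18,5).
Favorable = C(5,2) · C(10,1) · C(3,2) = 300; total = C(18,5) = 8568.
P = 300/8568 = 25/714 ≈ 0.0350.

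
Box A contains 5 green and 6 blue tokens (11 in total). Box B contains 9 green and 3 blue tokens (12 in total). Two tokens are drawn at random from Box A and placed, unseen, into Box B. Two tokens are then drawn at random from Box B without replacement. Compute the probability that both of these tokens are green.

488/1001

Condition on how many of the transferred tokens are green (from Box A: 5 green of 11; then Box B has 14 total).
  0 green: C(5,0)C(6,2)/C(11,2) = 3/11; then P = C(9,2)/C(14,2) = 36/91
  1 green: C(5,1)C(6,1)/C(11,2) = 6/11; then P = C(10,2)/C(14,2) = 45/91
  2 green: C(5,2)C(6,0)/C(11,2) = 2/11; then P = C(11,2)/C(14,2) = 55/91
P(both green) = 488/1001 ≈ 0.4875.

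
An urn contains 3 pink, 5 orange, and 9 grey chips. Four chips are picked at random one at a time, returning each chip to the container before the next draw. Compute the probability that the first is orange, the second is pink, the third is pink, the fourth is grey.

Multiply the conditional probability of each draw in order, with replacement (the composition resets each draw).
P = (5/17) · (3/17) · (3/17) · (9/17) = 405/83521 ≈ 0.0048.

405/83521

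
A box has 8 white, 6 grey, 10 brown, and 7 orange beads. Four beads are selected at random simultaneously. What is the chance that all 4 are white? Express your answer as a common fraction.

Unordered draws without replacement: count favorable combinations over C(31,4).
Favorable = C(8,4) · C(6,0) · C(10,0) · C(7,0) = 70; total = C(31,4) = 31465.
P = 70/31465 = 2/899 ≈ 0.0022.

2/899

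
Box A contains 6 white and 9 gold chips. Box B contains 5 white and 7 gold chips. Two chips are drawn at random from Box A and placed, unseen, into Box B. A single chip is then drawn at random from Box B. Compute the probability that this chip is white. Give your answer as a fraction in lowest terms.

29/70

Condition on how many of the transferred chips are white (from Box A: 6 white of 15; then Box B has 14 total).
  0 white: C(6,0)C(9,2)/C(15,2) = 12/35; then P = 5/14
  1 white: C(6,1)C(9,1)/C(15,2) = 18/35; then P = 6/14
  2 white: C(6,2)C(9,0)/C(15,2) = 1/7; then P = 7/14
P(white from Box B) = 29/70 ≈ 0.4143.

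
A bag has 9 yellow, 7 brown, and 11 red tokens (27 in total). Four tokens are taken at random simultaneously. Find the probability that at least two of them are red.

Sum the hypergeometric tail for j = 2,…,4 red tokens.
Favorable = C(11,2)·C(16,2) + C(11,3)·C(16,1) + C(11,4)·C(16,0) = 9570; total = C(27,4) = 17550.
P = 9570/17550 = 319/585 ≈ 0.5453.

319/585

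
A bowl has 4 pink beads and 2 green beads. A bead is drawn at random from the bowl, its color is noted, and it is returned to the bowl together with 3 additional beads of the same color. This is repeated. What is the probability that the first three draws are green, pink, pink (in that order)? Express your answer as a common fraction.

Track the composition after each reinforcement of +3.
P = (2/6) · (4/9) · (7/12) = 7/81 ≈ 0.0864.

7/81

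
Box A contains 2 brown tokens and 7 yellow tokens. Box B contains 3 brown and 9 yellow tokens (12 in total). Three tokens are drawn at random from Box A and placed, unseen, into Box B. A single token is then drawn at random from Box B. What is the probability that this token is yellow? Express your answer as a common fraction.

Condition on how many of the transferred tokens are yellow (from Box A: 7 yellow of 9; then Box B has 15 total).
  1 yellow: C(7,1)C(2,2)/C(9,3) = 1/12; then P = 10/15
  2 yellow: C(7,2)C(2,1)/C(9,3) = 1/2; then P = 11/15
  3 yellow: C(7,3)C(2,0)/C(9,3) = 5/12; then P = 12/15
P(yellow from Box B) = 34/45 ≈ 0.7556.

34/45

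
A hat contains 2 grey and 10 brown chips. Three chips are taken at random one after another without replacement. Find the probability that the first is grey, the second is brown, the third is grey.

1/66

Multiply the conditional probability of each draw in order, without replacement, so each draw removes one from its color and from the total.
P = (2/12) · (10/11) · (1/10) = 1/66 ≈ 0.0152.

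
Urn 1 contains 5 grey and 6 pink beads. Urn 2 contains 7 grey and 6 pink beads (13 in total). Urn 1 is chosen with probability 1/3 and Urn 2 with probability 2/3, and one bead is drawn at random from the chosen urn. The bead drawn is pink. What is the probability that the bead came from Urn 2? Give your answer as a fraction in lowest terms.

P(pink | Urn 1) = 6/11; P(pink | Urn 2) = 6/13.
P(pink) = 1/3·6/11 + 2/3·6/13 = 70/143.
By Bayes' rule, P(Urn 2 | pink) = 4/13 / 70/143 = 22/35 ≈ 0.6286.

22/35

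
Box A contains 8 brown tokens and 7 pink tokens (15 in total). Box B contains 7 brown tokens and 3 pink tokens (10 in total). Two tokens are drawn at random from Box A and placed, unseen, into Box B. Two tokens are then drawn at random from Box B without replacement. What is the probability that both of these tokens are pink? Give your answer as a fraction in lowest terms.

1/11

Condition on how many of the transferred tokens are pink (from Box A: 7 pink of 15; then Box B has 12 total).
  0 pink: C(7,0)C(8,2)/C(15,2) = 4/15; then P = C(3,2)/C(12,2) = 1/22
  1 pink: C(7,1)C(8,1)/C(15,2) = 8/15; then P = C(4,2)/C(12,2) = 1/11
  2 pink: C(7,2)C(8,0)/C(15,2) = 1/5; then P = C(5,2)/C(12,2) = 5/33
P(both pink) = 1/11 ≈ 0.0909.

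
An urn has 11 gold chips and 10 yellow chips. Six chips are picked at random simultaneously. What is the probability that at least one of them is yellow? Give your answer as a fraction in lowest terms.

1281/1292

Use the complement: P(at least one yellow) = 1 − P(no yellow).
P(none) = C(11,6)/C(21,6) = 462/54264.
So P = 1 − 462/54264 = 1281/1292 ≈ 0.9915.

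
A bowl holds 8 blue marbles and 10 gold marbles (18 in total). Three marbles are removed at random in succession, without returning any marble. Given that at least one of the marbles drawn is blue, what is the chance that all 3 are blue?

P(all 3 blue) = C(8,3)/C(18,3) = 7/102; P(at least one blue) = 1 − C(10,3)/C(18,3) = 29/34.
Since 'all 3 blue' ⊆ 'at least one blue', P(all 3 | at least one) = 7/102 / 29/34 = 7/87 ≈ 0.0805.

7/87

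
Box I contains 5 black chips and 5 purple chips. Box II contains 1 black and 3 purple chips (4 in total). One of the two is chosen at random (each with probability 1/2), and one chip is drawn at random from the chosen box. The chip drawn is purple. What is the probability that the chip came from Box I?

2/5

P(purple | Box I) = 1/2; P(purple | Box II) = 3/4.
P(purple) = 1/2·1/2 + 1/2·3/4 = 5/8.
By Bayes' rule, P(Box I | purple) = 1/4 / 5/8 = 2/5 ≈ 0.4000.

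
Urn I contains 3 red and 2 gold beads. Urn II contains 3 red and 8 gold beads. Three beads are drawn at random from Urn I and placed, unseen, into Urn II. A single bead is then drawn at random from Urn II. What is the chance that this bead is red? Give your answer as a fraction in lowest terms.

Condition on how many of the transferred beads are red (from Urn I: 3 red of 5; then Urn II has 14 total).
  1 red: C(3,1)C(2,2)/C(5,3) = 3/10; then P = 4/14
  2 red: C(3,2)C(2,1)/C(5,3) = 3/5; then P = 5/14
  3 red: C(3,3)C(2,0)/C(5,3) = 1/10; then P = 6/14
P(red from Urn II) = 12/35 ≈ 0.3429.

12/35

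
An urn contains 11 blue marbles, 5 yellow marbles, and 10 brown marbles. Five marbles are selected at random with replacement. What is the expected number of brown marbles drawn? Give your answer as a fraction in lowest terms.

25/13

By linearity of expectation, E[X] = Σ P(draw i is brown); each independent draw has P(brown) = 10/26.
E[X] = 5 · 10/26 = 25/13 ≈ 1.9231.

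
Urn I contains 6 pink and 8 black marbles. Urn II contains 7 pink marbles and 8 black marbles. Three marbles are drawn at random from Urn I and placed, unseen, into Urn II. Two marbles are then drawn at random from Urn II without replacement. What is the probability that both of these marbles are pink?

Condition on how many of the transferred marbles are pink (from Urn I: 6 pink of 14; then Urn II has 18 total).
  0 pink: C(6,0)C(8,3)/C(14,3) = 2/13; then P = C(7,2)/C(18,2) = 7/51
  1 pink: C(6,1)C(8,2)/C(14,3) = 6/13; then P = C(8,2)/C(18,2) = 28/153
  2 pink: C(6,2)C(8,1)/C(14,3) = 30/91; then P = C(9,2)/C(18,2) = 4/17
  3 pink: C(6,3)C(8,0)/C(14,3) = 5/91; then P = C(10,2)/C(18,2) = 5/17
P(both pink) = 925/4641 ≈ 0.1993.

925/4641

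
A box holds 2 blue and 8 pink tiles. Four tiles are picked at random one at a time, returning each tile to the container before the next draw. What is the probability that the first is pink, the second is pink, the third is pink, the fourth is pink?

256/625

Multiply the conditional probability of each draw in order, with replacement (the composition resets each draw).
P = (8/10) · (8/10) · (8/10) · (8/10) = 256/625 ≈ 0.4096.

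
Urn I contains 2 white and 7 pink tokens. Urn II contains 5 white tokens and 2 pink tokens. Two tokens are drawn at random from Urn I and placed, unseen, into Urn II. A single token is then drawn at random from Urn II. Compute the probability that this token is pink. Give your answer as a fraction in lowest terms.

32/81

Condition on how many of the transferred tokens are pink (from Urn I: 7 pink of 9; then Urn II has 9 total).
  0 pink: C(7,0)C(2,2)/C(9,2) = 1/36; then P = 2/9
  1 pink: C(7,1)C(2,1)/C(9,2) = 7/18; then P = 3/9
  2 pink: C(7,2)C(2,0)/C(9,2) = 7/12; then P = 4/9
P(pink from Urn II) = 32/81 ≈ 0.3951.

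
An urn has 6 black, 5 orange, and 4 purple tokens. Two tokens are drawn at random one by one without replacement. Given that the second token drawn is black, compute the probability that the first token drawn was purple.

P(first=purple and the second token drawn is black) = (4/15)·(6/14) = 4/35.
P(the second token drawn is black) = Σ over first color = 1/7 + 1/7 + 4/35 = 2/5.
By Bayes, P(first=purple | the second token drawn is black) = 4/35 / 2/5 = 2/7 ≈ 0.2857.

2/7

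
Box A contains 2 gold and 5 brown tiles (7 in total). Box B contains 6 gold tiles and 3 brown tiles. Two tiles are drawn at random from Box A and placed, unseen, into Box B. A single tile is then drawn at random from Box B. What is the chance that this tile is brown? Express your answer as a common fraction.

Condition on how many of the transferred tiles are brown (from Box A: 5 brown of 7; then Box B has 11 total).
  0 brown: C(5,0)C(2,2)/C(7,2) = 1/21; then P = 3/11
  1 brown: C(5,1)C(2,1)/C(7,2) = 10/21; then P = 4/11
  2 brown: C(5,2)C(2,0)/C(7,2) = 10/21; then P = 5/11
P(brown from Box B) = 31/77 ≈ 0.4026.

31/77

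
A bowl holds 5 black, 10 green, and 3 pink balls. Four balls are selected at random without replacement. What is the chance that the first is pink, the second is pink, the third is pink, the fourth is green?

1/1224

Multiply the conditional probability of each draw in order, without replacement, so each draw removes one from its color and from the total.
P = (3/18) · (2/17) · (1/16) · (10/15) = 1/1224 ≈ 0.0008.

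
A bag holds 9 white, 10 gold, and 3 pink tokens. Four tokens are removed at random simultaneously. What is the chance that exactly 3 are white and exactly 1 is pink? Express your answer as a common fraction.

36/1045

Unordered draws without replacement: count favorable combinations over C(22,4).
Favorable = C(9,3) · C(10,0) · C(3,1) = 252; total = C(22,4) = 7315.
P = 252/7315 = 36/1045 ≈ 0.0344.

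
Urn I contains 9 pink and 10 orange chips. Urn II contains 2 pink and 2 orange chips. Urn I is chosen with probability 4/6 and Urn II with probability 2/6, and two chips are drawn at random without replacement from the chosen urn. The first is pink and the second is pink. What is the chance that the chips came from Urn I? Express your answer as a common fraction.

48/67

P(E | Urn I) = 4/19; P(E | Urn II) = 1/6.
P(E) = 2/3·4/19 + 1/3·1/6 = 67/342.
By Bayes' rule, P(Urn I | E) = 8/57 / 67/342 = 48/67 ≈ 0.7164.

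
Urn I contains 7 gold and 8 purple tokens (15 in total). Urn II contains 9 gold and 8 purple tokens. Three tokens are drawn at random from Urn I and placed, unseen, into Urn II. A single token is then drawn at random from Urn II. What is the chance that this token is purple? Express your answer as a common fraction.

12/25

Condition on how many of the transferred tokens are purple (from Urn I: 8 purple of 15; then Urn II has 20 total).
  0 purple: C(8,0)C(7,3)/C(15,3) = 1/13; then P = 8/20
  1 purple: C(8,1)C(7,2)/C(15,3) = 24/65; then P = 9/20
  2 purple: C(8,2)C(7,1)/C(15,3) = 28/65; then P = 10/20
  3 purple: C(8,3)C(7,0)/C(15,3) = 8/65; then P = 11/20
P(purple from Urn II) = 12/25 ≈ 0.4800.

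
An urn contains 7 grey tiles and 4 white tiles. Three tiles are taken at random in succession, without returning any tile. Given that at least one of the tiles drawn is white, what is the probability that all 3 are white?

2/65

P(all 3 white) = C(4,3)/C(11,3) = 4/165; P(at least one white) = 1 − C(7,3)/C(11,3) = 26/33.
Since 'all 3 white' ⊆ 'at least one white', P(all 3 | at least one) = 4/165 / 26/33 = 2/65 ≈ 0.0308.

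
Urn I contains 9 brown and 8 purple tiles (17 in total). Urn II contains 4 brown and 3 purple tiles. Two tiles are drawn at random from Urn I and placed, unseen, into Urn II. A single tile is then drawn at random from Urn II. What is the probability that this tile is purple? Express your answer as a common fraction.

67/153

Condition on how many of the transferred tiles are purple (from Urn I: 8 purple of 17; then Urn II has 9 total).
  0 purple: C(8,0)C(9,2)/C(17,2) = 9/34; then P = 3/9
  1 purple: C(8,1)C(9,1)/C(17,2) = 9/17; then P = 4/9
  2 purple: C(8,2)C(9,0)/C(17,2) = 7/34; then P = 5/9
P(purple from Urn II) = 67/153 ≈ 0.4379.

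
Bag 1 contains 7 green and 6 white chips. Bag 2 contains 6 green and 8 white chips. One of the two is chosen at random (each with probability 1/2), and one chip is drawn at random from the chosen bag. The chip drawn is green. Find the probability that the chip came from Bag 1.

49/88

P(green | Bag 1) = 7/13; P(green | Bag 2) = 3/7.
P(green) = 1/2·7/13 + 1/2·3/7 = 44/91.
By Bayes' rule, P(Bag 1 | green) = 7/26 / 44/91 = 49/88 ≈ 0.5568.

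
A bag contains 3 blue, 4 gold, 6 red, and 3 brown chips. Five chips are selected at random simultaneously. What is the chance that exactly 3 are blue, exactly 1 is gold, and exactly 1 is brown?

Unordered draws without replacement: count favorable combinations over C(16,5).
Favorable = C(3,3) · C(4,1) · C(6,0) · C(3,1) = 12; total = C(16,5) = 4368.
P = 12/4368 = 1/364 ≈ 0.0027.

1/364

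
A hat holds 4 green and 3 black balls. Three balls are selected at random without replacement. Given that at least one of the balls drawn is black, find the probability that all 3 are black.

P(all 3 black) = C(3,3)/C(7,3) = 1/35; P(at least one black) = 1 − C(4,3)/C(7,3) = 31/35.
Since 'all 3 black' ⊆ 'at least one black', P(all 3 | at least one) = 1/35 / 31/35 = 1/31 ≈ 0.0323.

1/31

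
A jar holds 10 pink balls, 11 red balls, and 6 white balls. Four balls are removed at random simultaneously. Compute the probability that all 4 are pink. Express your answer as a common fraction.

7/585

Unordered draws without replacement: count favorable combinations over C(27,4).
Favorable = C(10,4) · C(11,0) · C(6,0) = 210; total = C(27,4) = 17550.
P = 210/17550 = 7/585 ≈ 0.0120.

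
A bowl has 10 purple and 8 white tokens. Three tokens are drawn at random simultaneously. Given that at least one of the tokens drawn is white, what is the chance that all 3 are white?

7/87

P(all 3 white) = C(8,3)/C(18,3) = 7/102; P(at least one white) = 1 − C(10,3)/C(18,3) = 29/34.
Since 'all 3 white' ⊆ 'at least one white', P(all 3 | at least one) = 7/102 / 29/34 = 7/87 ≈ 0.0805.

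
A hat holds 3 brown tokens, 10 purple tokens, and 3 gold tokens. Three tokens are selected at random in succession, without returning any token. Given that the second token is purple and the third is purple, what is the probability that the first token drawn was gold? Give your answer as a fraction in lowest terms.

3/14

P(first=gold and the second token is purple and the third is purple) = (3/16)·(10/15)·(9/14) = 9/112.
P(E) = Σ over first color = 9/112 + 3/14 + 9/112 = 3/8.
By Bayes, P(first=gold | E) = 9/112 / 3/8 = 3/14 ≈ 0.2143.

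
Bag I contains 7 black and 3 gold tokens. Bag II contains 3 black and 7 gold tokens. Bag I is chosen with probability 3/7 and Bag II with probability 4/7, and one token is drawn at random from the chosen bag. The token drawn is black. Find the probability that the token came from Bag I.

7/11

P(black | Bag I) = 7/10; P(black | Bag II) = 3/10.
P(black) = 3/7·7/10 + 4/7·3/10 = 33/70.
By Bayes' rule, P(Bag I | black) = 3/10 / 33/70 = 7/11 ≈ 0.6364.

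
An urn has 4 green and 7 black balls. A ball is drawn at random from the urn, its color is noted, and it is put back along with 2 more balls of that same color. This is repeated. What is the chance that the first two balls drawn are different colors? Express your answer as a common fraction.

56/143

Either black then green, or green then black; after the first draw the total is 13.
P = (7/11)·(4/13) + (4/11)·(7/13) = 56/143 ≈ 0.3916.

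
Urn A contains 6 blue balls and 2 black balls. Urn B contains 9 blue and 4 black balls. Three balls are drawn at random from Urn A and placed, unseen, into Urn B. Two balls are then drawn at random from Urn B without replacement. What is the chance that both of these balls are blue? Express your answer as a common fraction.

27/56

Condition on how many of the transferred balls are blue (from Urn A: 6 blue of 8; then Urn B has 16 total).
  1 blue: C(6,1)C(2,2)/C(8,3) = 3/28; then P = C(10,2)/C(16,2) = 3/8
  2 blue: C(6,2)C(2,1)/C(8,3) = 15/28; then P = C(11,2)/C(16,2) = 11/24
  3 blue: C(6,3)C(2,0)/C(8,3) = 5/14; then P = C(12,2)/C(16,2) = 11/20
P(both blue) = 27/56 ≈ 0.4821.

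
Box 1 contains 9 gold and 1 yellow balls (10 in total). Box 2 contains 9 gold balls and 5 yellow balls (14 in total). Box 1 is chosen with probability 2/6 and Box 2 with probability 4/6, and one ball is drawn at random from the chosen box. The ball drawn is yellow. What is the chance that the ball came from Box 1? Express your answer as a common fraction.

P(yellow | Box 1) = 1/10; P(yellow | Box 2) = 5/14.
P(yellow) = 1/3·1/10 + 2/3·5/14 = 19/70.
By Bayes' rule, P(Box 1 | yellow) = 1/30 / 19/70 = 7/57 ≈ 0.1228.

7/57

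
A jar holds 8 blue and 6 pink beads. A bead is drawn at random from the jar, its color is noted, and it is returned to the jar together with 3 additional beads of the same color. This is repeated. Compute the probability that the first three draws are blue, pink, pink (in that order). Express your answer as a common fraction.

Track the composition after each reinforcement of +3.
P = (8/14) · (6/17) · (9/20) = 54/595 ≈ 0.0908.

54/595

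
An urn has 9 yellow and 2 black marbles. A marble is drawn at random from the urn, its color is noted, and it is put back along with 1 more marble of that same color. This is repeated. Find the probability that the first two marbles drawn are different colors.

Either black then yellow, or yellow then black; after the first draw the total is 12.
P = (2/11)·(9/12) + (9/11)·(2/12) = 3/11 ≈ 0.2727.

3/11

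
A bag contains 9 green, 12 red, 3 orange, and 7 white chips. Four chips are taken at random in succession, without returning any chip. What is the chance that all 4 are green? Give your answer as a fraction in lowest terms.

18/4495

Unordered draws without replacement: count favorable combinations over C(31,4).
Favorable = C(9,4) · C(12,0) · C(3,0) · C(7,0) = 126; total = C(31,4) = 31465.
P = 126/31465 = 18/4495 ≈ 0.0040.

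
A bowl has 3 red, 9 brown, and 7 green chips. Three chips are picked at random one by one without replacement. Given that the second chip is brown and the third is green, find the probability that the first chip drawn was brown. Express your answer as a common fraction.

8/17

P(first=brown and the second chip is brown and the third is green) = (9/19)·(8/18)·(7/17) = 28/323.
P(E) = Σ over first color = 21/646 + 28/323 + 21/323 = 7/38.
By Bayes, P(first=brown | E) = 28/323 / 7/38 = 8/17 ≈ 0.4706.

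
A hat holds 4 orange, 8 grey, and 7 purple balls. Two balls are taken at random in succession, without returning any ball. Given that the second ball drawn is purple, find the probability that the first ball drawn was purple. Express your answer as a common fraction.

1/3

P(first=purple and the second ball drawn is purple) = (7/19)·(6/18) = 7/57.
P(the second ball drawn is purple) = Σ over first color = 14/171 + 28/171 + 7/57 = 7/19.
By Bayes, P(first=purple | the second ball drawn is purple) = 7/57 / 7/19 = 1/3 ≈ 0.3333.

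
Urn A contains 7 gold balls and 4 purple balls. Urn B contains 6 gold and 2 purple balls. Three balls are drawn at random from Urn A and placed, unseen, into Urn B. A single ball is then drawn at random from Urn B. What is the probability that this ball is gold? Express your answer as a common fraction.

Condition on how many of the transferred balls are gold (from Urn A: 7 gold of 11; then Urn B has 11 total).
  0 gold: C(7,0)C(4,3)/C(11,3) = 4/165; then P = 6/11
  1 gold: C(7,1)C(4,2)/C(11,3) = 14/55; then P = 7/11
  2 gold: C(7,2)C(4,1)/C(11,3) = 28/55; then P = 8/11
  3 gold: C(7,3)C(4,0)/C(11,3) = 7/33; then P = 9/11
P(gold from Urn B) = 87/121 ≈ 0.7190.

87/121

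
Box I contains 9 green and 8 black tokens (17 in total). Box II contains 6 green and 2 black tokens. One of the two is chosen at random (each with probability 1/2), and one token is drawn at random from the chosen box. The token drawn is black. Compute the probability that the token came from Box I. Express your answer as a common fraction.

P(black | Box I) = 8/17; P(black | Box II) = 1/4.
P(black) = 1/2·8/17 + 1/2·1/4 = 49/136.
By Bayes' rule, P(Box I | black) = 4/17 / 49/136 = 32/49 ≈ 0.6531.

32/49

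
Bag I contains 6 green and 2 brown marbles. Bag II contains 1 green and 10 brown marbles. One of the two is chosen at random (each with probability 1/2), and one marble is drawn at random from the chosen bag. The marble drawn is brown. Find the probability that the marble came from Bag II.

P(brown | Bag I) = 1/4; P(brown | Bag II) = 10/11.
P(brown) = 1/2·1/4 + 1/2·10/11 = 51/88.
By Bayes' rule, P(Bag II | brown) = 5/11 / 51/88 = 40/51 ≈ 0.7843.

40/51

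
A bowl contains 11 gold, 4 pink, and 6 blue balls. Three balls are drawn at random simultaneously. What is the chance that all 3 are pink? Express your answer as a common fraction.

Unordered draws without replacement: count favorable combinations over C(21,3).
Favorable = C(11,0) · C(4,3) · C(6,0) = 4; total = C(21,3) = 1330.
P = 4/1330 = 2/665 ≈ 0.0030.

2/665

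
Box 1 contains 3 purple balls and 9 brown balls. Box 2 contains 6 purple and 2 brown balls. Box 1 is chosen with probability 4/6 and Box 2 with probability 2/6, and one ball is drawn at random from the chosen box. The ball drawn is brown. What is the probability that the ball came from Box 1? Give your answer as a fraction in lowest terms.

P(brown | Box 1) = 3/4; P(brown | Box 2) = 1/4.
P(brown) = 2/3·3/4 + 1/3·1/4 = 7/12.
By Bayes' rule, P(Box 1 | brown) = 1/2 / 7/12 = 6/7 ≈ 0.8571.

6/7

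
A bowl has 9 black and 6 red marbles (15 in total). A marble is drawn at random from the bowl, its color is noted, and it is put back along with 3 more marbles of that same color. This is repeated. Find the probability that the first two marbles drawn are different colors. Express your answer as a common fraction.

Either red then black, or black then red; after the first draw the total is 18.
P = (6/15)·(9/18) + (9/15)·(6/18) = 2/5 ≈ 0.4000.

2/5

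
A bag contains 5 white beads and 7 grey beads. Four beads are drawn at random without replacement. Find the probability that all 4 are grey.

Multiply the conditional probability of each draw in order, without replacement, so each draw removes one from its color and from the total.
P = (7/12) · (6/11) · (5/10) · (4/9) = 7/99 ≈ 0.0707.

7/99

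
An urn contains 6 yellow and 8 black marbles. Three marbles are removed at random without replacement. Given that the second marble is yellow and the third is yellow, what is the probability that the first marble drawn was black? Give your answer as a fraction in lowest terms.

2/3

P(first=black and the second marble is yellow and the third is yellow) = (8/14)·(6/13)·(5/12) = 10/91.
P(E) = Σ over first color = 5/91 + 10/91 = 15/91.
By Bayes, P(first=black | E) = 10/91 / 15/91 = 2/3 ≈ 0.6667.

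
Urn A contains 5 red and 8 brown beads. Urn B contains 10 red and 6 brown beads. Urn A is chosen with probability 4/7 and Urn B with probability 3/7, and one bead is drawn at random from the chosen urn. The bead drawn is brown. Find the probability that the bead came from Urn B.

P(brown | Urn A) = 8/13; P(brown | Urn B) = 3/8.
P(brown) = 4/7·8/13 + 3/7·3/8 = 373/728.
By Bayes' rule, P(Urn B | brown) = 9/56 / 373/728 = 117/373 ≈ 0.3137.

117/373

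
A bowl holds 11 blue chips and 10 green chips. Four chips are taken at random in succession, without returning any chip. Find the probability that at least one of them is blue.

55/57

Use the complement: P(at least one blue) = 1 − P(no blue).
P(none) = C(10,4)/C(21,4) = 210/5985.
So P = 1 − 210/5985 = 55/57 ≈ 0.9649.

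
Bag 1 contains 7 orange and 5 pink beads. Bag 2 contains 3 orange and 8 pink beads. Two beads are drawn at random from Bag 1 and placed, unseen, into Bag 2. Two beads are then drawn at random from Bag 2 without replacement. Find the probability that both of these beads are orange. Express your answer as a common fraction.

Condition on how many of the transferred beads are orange (from Bag 1: 7 orange of 12; then Bag 2 has 13 total).
  0 orange: C(7,0)C(5,2)/C(12,2) = 5/33; then P = C(3,2)/C(13,2) = 1/26
  1 orange: C(7,1)C(5,1)/C(12,2) = 35/66; then P = C(4,2)/C(13,2) = 1/13
  2 orange: C(7,2)C(5,0)/C(12,2) = 7/22; then P = C(5,2)/C(13,2) = 5/39
P(both orange) = 25/286 ≈ 0.0874.

25/286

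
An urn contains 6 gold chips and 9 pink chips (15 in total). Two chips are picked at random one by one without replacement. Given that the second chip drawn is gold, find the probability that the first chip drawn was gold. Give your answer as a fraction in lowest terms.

P(first=gold and the second chip drawn is gold) = (6/15)·(5/14) = 1/7.
P(the second chip drawn is gold) = Σ over first color = 1/7 + 9/35 = 2/5.
By Bayes, P(first=gold | the second chip drawn is gold) = 1/7 / 2/5 = 5/14 ≈ 0.3571.

5/14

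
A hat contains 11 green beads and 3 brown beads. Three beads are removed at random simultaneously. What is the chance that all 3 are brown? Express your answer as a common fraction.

Unordered draws without replacement: count favorable combinations over C(14,3).
Favorable = C(11,0) · C(3,3) = 1; total = C(14,3) = 364.
P = 1/364 = 1/364 ≈ 0.0027.

1/364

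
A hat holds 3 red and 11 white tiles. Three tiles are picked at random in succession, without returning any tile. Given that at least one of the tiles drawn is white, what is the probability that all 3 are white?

P(all 3 white) = C(11,3)/C(14,3) = 165/364; P(at least one white) = 1 − C(3,3)/C(14,3) = 363/364.
Since 'all 3 white' ⊆ 'at least one white', P(all 3 | at least one) = 165/364 / 363/364 = 5/11 ≈ 0.4545.

5/11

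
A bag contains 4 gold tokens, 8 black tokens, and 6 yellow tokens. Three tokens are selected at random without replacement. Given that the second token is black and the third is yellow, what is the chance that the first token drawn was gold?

1/4

P(first=gold and the second token is black and the third is yellow) = (4/18)·(8/17)·(6/16) = 2/51.
P(E) = Σ over first color = 2/51 + 7/102 + 5/102 = 8/51.
By Bayes, P(first=gold | E) = 2/51 / 8/51 = 1/4 ≈ 0.2500.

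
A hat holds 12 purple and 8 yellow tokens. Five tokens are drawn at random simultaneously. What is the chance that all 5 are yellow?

Unordered draws without replacement: count favorable combinations over C(20,5).
Favorable = C(12,0) · C(8,5) = 56; total = C(20,5) = 15504.
P = 56/15504 = 7/1938 ≈ 0.0036.

7/1938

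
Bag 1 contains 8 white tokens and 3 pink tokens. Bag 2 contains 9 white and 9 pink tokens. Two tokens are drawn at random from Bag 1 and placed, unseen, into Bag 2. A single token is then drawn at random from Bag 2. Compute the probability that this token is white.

Condition on how many of the transferred tokens are white (from Bag 1: 8 white of 11; then Bag 2 has 20 total).
  0 white: C(8,0)C(3,2)/C(11,2) = 3/55; then P = 9/20
  1 white: C(8,1)C(3,1)/C(11,2) = 24/55; then P = 10/20
  2 white: C(8,2)C(3,0)/C(11,2) = 28/55; then P = 11/20
P(white from Bag 2) = 23/44 ≈ 0.5227.

23/44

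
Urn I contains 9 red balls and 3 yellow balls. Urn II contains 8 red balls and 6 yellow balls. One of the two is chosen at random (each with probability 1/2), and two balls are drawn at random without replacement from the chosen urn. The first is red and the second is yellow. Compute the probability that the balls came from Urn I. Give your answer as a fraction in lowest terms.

273/625

P(E | Urn I) = 9/44; P(E | Urn II) = 24/91.
P(E) = 1/2·9/44 + 1/2·24/91 = 1875/8008.
By Bayes' rule, P(Urn I | E) = 9/88 / 1875/8008 = 273/625 ≈ 0.4368.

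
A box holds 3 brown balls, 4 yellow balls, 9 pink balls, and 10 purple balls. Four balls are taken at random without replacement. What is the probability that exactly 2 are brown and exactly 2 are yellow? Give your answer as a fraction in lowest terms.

9/7475

Unordered draws without replacement: count favorable combinations over C(26,4).
Favorable = C(3,2) · C(4,2) · C(9,0) · C(10,0) = 18; total = C(26,4) = 14950.
P = 18/14950 = 9/7475 ≈ 0.0012.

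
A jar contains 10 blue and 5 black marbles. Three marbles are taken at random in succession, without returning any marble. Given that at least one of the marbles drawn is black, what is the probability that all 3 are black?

2/67

P(all 3 black) = C(5,3)/C(15,3) = 2/91; P(at least one black) = 1 − C(10,3)/C(15,3) = 67/91.
Since 'all 3 black' ⊆ 'at least one black', P(all 3 | at least one) = 2/91 / 67/91 = 2/67 ≈ 0.0299.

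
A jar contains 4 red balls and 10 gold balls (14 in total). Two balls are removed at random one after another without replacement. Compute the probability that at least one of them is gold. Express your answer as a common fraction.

Use the complement: P(at least one gold) = 1 − P(no gold).
P(none) = C(4,2)/C(14,2) = 6/91.
So P = 1 − 6/91 = 85/91 ≈ 0.9341.

85/91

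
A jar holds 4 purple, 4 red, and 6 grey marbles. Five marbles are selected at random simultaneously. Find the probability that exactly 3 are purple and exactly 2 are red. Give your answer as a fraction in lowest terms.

Unordered draws without replacement: count favorable combinations over C(14,5).
Favorable = C(4,3) · C(4,2) · C(6,0) = 24; total = C(14,5) = 2002.
P = 24/2002 = 12/1001 ≈ 0.0120.

12/1001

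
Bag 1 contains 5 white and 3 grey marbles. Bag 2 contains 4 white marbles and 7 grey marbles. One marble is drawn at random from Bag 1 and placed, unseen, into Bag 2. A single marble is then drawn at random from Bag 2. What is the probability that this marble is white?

37/96

Condition on how many of the transferred marbles are white (from Bag 1: 5 white of 8; then Bag 2 has 12 total).
  0 white: C(5,0)C(3,1)/C(8,1) = 3/8; then P = 4/12
  1 white: C(5,1)C(3,0)/C(8,1) = 5/8; then P = 5/12
P(white from Bag 2) = 37/96 ≈ 0.3854.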